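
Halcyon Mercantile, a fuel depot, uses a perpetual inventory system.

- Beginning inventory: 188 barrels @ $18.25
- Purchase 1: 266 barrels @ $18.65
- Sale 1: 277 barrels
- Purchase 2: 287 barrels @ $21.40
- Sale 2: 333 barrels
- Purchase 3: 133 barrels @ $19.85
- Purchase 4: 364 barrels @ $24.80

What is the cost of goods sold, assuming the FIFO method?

COGS = $11,730.30

Sale 1 (277) [FIFO — oldest first]: 188 @ $18.25 + 89 @ $18.65 = $5,090.85
Sale 2 (333) [FIFO — oldest first]: 177 @ $18.65 + 156 @ $21.40 = $6,639.45
Total COGS = $5,090.85 + $6,639.45 = $11,730.30
Ending inventory: 131 @ $21.40 + 133 @ $19.85 + 364 @ $24.80 = $14,470.65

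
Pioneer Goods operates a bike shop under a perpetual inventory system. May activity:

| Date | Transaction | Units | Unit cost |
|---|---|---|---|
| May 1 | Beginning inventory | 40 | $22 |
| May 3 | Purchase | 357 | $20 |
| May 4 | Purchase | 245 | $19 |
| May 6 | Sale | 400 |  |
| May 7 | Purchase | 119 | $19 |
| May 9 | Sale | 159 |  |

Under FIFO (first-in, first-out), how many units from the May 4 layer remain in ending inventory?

83

May 6, 400 sold [FIFO — oldest first]: 40 @ $22 + 357 @ $20 + 3 @ $19 = $8,077
May 9, 159 sold [FIFO — oldest first]: 159 @ $19 = $3,021
Total COGS = $8,077 + $3,021 = $11,098
Ending inventory: 83 @ $19 + 119 @ $19 = $3,838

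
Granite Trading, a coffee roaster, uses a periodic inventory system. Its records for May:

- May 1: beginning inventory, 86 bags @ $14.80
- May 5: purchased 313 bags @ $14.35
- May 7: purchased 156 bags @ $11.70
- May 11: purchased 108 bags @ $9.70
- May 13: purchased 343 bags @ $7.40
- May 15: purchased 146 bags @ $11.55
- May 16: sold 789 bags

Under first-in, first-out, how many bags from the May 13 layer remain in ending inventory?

217

May 16, 789 sold [FIFO — oldest first]: 86 @ $14.80 + 313 @ $14.35 + 156 @ $11.70 + 108 @ $9.70 + 126 @ $7.40 = $9,569.55
Ending inventory: 217 @ $7.40 + 146 @ $11.55 = $3,292.10
Check: goods available $12,861.65 = COGS $9,569.55 + ending $3,292.10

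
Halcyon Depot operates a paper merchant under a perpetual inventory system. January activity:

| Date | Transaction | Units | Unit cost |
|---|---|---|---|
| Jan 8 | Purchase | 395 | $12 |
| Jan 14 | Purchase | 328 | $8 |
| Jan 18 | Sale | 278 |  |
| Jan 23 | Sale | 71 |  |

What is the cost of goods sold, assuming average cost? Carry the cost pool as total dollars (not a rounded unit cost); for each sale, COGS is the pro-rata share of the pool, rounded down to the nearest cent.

After Jan 8: 395 on hand, pool $4,740.00 (≈ $12.0000 each)
After Jan 14: 723 on hand, pool $7,364.00 (≈ $10.1853 each)
Jan 18, sell 278: 278/723 × $7,364.00 → $2,831.52
Jan 23, sell 71: 71/445 × $4,532.48 → $723.15
Total COGS = $2,831.52 + $723.15 = $3,554.67
Ending inventory (cost pool remaining) = $3,809.33

COGS = $3,554.67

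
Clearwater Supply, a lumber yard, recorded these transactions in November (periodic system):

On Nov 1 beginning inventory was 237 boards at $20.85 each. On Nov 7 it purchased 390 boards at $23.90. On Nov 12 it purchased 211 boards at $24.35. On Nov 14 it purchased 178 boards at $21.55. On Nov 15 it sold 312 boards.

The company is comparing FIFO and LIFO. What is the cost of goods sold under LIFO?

FIFO COGS: 237 @ $20.85 + 75 @ $23.90 = $6,733.95
LIFO COGS: 178 @ $21.55 + 134 @ $24.35 = $7,098.80

COGS = $7,098.80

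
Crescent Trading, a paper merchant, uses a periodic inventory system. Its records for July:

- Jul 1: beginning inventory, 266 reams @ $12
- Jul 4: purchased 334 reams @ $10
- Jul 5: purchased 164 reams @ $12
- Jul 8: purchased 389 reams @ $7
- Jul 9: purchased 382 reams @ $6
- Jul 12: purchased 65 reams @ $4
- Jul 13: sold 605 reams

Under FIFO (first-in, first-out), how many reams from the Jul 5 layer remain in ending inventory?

Jul 13, 605 sold [FIFO — oldest first]: 266 @ $12 + 334 @ $10 + 5 @ $12 = $6,592
Ending inventory: 159 @ $12 + 389 @ $7 + 382 @ $6 + 65 @ $4 = $7,183
Check: goods available $13,775 = COGS $6,592 + ending $7,183

159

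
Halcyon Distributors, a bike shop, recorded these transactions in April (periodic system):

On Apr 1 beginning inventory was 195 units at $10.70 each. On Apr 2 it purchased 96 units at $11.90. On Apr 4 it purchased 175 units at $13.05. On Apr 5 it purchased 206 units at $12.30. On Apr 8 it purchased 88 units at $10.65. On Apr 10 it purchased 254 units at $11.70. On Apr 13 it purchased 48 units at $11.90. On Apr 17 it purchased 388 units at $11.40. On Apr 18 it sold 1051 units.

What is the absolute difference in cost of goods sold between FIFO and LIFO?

FIFO COGS: 195 @ $10.70 + 96 @ $11.90 + 175 @ $13.05 + 206 @ $12.30 + 88 @ $10.65 + 254 @ $11.70 + 37 @ $11.90 = $12,395.75
LIFO COGS: 388 @ $11.40 + 48 @ $11.90 + 254 @ $11.70 + 88 @ $10.65 + 206 @ $12.30 + 67 @ $13.05 = $12,311.55
Difference = |$12,395.75 − $12,311.55| = $84.20

$84.20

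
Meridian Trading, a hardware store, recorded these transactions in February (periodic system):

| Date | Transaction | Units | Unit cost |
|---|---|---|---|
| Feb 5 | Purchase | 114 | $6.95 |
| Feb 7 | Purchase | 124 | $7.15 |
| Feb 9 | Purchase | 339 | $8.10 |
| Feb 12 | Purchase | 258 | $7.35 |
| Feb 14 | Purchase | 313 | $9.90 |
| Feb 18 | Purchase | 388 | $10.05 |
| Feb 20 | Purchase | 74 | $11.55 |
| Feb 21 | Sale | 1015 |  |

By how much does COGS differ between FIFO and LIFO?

FIFO COGS: 114 @ $6.95 + 124 @ $7.15 + 339 @ $8.10 + 258 @ $7.35 + 180 @ $9.90 = $8,103.10
LIFO COGS: 74 @ $11.55 + 388 @ $10.05 + 313 @ $9.90 + 240 @ $7.35 = $9,616.80
Difference = |$8,103.10 − $9,616.80| = $1,513.70

$1,513.70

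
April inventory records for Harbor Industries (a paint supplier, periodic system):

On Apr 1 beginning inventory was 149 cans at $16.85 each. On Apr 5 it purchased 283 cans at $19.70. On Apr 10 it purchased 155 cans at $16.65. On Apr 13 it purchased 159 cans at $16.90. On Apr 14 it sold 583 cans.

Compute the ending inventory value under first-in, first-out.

Ending inventory = $2,753.70

Apr 14, 583 sold [FIFO — oldest first]: 149 @ $16.85 + 283 @ $19.70 + 151 @ $16.65 = $10,599.90
Ending inventory: 4 @ $16.65 + 159 @ $16.90 = $2,753.70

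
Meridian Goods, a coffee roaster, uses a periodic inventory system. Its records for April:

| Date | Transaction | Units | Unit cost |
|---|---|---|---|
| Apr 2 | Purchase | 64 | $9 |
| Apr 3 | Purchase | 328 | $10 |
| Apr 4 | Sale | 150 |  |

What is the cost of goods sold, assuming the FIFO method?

COGS = $1,436

Apr 4, 150 sold [FIFO — oldest first]: 64 @ $9 + 86 @ $10 = $1,436
Ending inventory: 242 @ $10 = $2,420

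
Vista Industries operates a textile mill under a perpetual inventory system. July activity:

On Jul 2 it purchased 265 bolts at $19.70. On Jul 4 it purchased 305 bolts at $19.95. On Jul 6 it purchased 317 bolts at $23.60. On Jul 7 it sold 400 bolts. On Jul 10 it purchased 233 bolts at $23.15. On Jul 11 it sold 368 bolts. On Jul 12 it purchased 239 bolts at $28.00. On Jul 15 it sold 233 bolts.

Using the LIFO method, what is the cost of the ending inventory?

Ending inventory = $7,124.15

Jul 7, 400 sold [LIFO — newest first]: 317 @ $23.60 + 83 @ $19.95 = $9,137.05
Jul 11, 368 sold [LIFO — newest first]: 233 @ $23.15 + 135 @ $19.95 = $8,087.20
Jul 15, 233 sold [LIFO — newest first]: 233 @ $28.00 = $6,524.00
Total COGS = $9,137.05 + $8,087.20 + $6,524.00 = $23,748.25
Ending inventory: 265 @ $19.70 + 87 @ $19.95 + 6 @ $28.00 = $7,124.15
Check: goods available $30,872.40 = COGS $23,748.25 + ending $7,124.15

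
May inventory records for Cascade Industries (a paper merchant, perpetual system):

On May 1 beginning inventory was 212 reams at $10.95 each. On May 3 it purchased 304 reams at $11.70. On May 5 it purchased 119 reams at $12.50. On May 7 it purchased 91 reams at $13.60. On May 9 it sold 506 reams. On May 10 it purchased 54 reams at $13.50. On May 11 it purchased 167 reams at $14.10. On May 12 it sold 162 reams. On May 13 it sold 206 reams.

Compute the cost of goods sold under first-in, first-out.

May 9, 506 sold [FIFO — oldest first]: 212 @ $10.95 + 294 @ $11.70 = $5,761.20
May 12, 162 sold [FIFO — oldest first]: 10 @ $11.70 + 119 @ $12.50 + 33 @ $13.60 = $2,053.30
May 13, 206 sold [FIFO — oldest first]: 58 @ $13.60 + 54 @ $13.50 + 94 @ $14.10 = $2,843.20
Total COGS = $5,761.20 + $2,053.30 + $2,843.20 = $10,657.70
Ending inventory: 73 @ $14.10 = $1,029.30
Check: goods available $11,687.00 = COGS $10,657.70 + ending $1,029.30

COGS = $10,657.70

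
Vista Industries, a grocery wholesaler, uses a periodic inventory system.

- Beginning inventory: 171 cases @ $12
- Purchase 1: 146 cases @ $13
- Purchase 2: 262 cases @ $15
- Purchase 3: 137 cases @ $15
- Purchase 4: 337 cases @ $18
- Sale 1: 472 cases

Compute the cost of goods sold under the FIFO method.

Sale 1 (472) [FIFO — oldest first]: 171 @ $12 + 146 @ $13 + 155 @ $15 = $6,275
Ending inventory: 107 @ $15 + 137 @ $15 + 337 @ $18 = $9,726

COGS = $6,275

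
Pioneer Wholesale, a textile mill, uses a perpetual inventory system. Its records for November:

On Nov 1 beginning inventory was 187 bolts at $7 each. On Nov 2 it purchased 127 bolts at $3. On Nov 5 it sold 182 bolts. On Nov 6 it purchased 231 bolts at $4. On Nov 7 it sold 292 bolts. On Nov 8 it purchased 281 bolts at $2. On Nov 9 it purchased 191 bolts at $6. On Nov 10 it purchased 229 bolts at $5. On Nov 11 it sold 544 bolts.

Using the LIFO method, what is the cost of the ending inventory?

Ending inventory = $811

Nov 5, 182 sold [LIFO — newest first]: 127 @ $3 + 55 @ $7 = $766
Nov 7, 292 sold [LIFO — newest first]: 231 @ $4 + 61 @ $7 = $1,351
Nov 11, 544 sold [LIFO — newest first]: 229 @ $5 + 191 @ $6 + 124 @ $2 = $2,539
Total COGS = $766 + $1,351 + $2,539 = $4,656
Ending inventory: 71 @ $7 + 157 @ $2 = $811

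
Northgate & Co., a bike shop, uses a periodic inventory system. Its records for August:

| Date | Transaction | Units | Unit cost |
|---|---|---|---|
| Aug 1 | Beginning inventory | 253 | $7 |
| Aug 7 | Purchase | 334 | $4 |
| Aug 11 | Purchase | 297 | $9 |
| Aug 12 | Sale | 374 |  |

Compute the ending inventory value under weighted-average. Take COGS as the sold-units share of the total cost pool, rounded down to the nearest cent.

Aug 12, sell 374: 374/884 × $5,780.00 → $2,445.38
Ending inventory (cost pool remaining) = $3,334.62
Check: goods available $5,780.00 = COGS $2,445.38 + ending $3,334.62

Ending inventory = $3,334.62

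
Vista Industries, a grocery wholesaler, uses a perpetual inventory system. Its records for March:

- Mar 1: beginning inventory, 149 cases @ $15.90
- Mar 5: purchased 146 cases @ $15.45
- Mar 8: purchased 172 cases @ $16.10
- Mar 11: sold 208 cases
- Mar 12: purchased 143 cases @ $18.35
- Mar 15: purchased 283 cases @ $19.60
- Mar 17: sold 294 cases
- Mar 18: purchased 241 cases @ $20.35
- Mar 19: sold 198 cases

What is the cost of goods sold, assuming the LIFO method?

Mar 11, 208 sold [LIFO — newest first]: 172 @ $16.10 + 36 @ $15.45 = $3,325.40
Mar 17, 294 sold [LIFO — newest first]: 283 @ $19.60 + 11 @ $18.35 = $5,748.65
Mar 19, 198 sold [LIFO — newest first]: 198 @ $20.35 = $4,029.30
Total COGS = $3,325.40 + $5,748.65 + $4,029.30 = $13,103.35
Ending inventory: 149 @ $15.90 + 110 @ $15.45 + 132 @ $18.35 + 43 @ $20.35 = $7,365.85
Check: goods available $20,469.20 = COGS $13,103.35 + ending $7,365.85

COGS = $13,103.35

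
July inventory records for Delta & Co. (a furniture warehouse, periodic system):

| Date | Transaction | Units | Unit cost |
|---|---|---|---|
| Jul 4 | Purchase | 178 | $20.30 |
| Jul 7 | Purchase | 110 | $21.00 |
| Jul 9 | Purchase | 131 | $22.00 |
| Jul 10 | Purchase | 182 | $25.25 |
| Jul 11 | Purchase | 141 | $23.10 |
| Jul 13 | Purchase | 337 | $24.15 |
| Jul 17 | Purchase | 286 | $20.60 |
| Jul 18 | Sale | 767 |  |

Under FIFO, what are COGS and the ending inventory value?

Jul 18, 767 sold [FIFO — oldest first]: 178 @ $20.30 + 110 @ $21.00 + 131 @ $22.00 + 182 @ $25.25 + 141 @ $23.10 + 25 @ $24.15 = $17,261.75
Ending inventory: 312 @ $24.15 + 286 @ $20.60 = $13,426.40

COGS = $17,261.75; ending inventory = $13,426.40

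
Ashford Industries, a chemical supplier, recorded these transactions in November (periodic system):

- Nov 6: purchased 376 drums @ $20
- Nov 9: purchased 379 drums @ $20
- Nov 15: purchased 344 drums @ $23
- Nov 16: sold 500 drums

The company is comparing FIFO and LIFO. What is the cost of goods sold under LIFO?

COGS = $11,032

FIFO COGS: 376 @ $20 + 124 @ $20 = $10,000
LIFO COGS: 344 @ $23 + 156 @ $20 = $11,032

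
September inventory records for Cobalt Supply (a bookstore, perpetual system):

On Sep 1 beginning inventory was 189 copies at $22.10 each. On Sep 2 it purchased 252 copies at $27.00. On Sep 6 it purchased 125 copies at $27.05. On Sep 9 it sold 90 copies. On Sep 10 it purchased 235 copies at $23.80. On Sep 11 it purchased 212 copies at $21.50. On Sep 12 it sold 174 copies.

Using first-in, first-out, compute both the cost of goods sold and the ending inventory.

Sep 9, 90 sold [FIFO — oldest first]: 90 @ $22.10 = $1,989.00
Sep 12, 174 sold [FIFO — oldest first]: 99 @ $22.10 + 75 @ $27.00 = $4,212.90
Total COGS = $1,989.00 + $4,212.90 = $6,201.90
Ending inventory: 177 @ $27.00 + 125 @ $27.05 + 235 @ $23.80 + 212 @ $21.50 = $18,311.25
Check: goods available $24,513.15 = COGS $6,201.90 + ending $18,311.25

COGS = $6,201.90; ending inventory = $18,311.25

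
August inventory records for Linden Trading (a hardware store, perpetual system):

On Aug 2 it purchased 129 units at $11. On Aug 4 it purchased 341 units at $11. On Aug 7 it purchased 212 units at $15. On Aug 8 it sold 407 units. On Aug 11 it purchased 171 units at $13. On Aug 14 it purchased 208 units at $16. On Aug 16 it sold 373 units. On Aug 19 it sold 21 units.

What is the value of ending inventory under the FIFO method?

Ending inventory = $4,004

Aug 8, 407 sold [FIFO — oldest first]: 129 @ $11 + 278 @ $11 = $4,477
Aug 16, 373 sold [FIFO — oldest first]: 63 @ $11 + 212 @ $15 + 98 @ $13 = $5,147
Aug 19, 21 sold [FIFO — oldest first]: 21 @ $13 = $273
Total COGS = $4,477 + $5,147 + $273 = $9,897
Ending inventory: 52 @ $13 + 208 @ $16 = $4,004
Check: goods available $13,901 = COGS $9,897 + ending $4,004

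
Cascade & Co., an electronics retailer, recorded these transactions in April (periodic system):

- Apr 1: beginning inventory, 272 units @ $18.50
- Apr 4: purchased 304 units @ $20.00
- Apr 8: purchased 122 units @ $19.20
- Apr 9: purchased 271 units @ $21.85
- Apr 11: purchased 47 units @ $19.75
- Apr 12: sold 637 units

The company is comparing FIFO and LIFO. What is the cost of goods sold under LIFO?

FIFO COGS: 272 @ $18.50 + 304 @ $20.00 + 61 @ $19.20 = $12,283.20
LIFO COGS: 47 @ $19.75 + 271 @ $21.85 + 122 @ $19.20 + 197 @ $20.00 = $13,132.00

COGS = $13,132.00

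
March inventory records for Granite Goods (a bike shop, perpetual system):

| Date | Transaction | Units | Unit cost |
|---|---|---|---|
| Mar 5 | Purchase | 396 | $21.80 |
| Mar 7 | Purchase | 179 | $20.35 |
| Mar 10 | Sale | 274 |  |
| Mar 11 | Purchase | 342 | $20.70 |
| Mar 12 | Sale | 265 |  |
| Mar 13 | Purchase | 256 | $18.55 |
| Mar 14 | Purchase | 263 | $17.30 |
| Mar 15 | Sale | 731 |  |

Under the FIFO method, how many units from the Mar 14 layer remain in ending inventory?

Mar 10, 274 sold [FIFO — oldest first]: 274 @ $21.80 = $5,973.20
Mar 12, 265 sold [FIFO — oldest first]: 122 @ $21.80 + 143 @ $20.35 = $5,569.65
Mar 15, 731 sold [FIFO — oldest first]: 36 @ $20.35 + 342 @ $20.70 + 256 @ $18.55 + 97 @ $17.30 = $14,238.90
Total COGS = $5,973.20 + $5,569.65 + $14,238.90 = $25,781.75
Ending inventory: 166 @ $17.30 = $2,871.80
Check: goods available $28,653.55 = COGS $25,781.75 + ending $2,871.80

166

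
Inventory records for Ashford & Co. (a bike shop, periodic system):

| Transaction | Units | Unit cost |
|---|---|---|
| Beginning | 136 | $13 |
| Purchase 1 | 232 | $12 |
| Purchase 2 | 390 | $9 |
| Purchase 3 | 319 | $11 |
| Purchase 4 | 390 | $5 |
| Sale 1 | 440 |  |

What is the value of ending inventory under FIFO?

Ending inventory = $8,321

Sale 1 (440) [FIFO — oldest first]: 136 @ $13 + 232 @ $12 + 72 @ $9 = $5,200
Ending inventory: 318 @ $9 + 319 @ $11 + 390 @ $5 = $8,321
Check: goods available $13,521 = COGS $5,200 + ending $8,321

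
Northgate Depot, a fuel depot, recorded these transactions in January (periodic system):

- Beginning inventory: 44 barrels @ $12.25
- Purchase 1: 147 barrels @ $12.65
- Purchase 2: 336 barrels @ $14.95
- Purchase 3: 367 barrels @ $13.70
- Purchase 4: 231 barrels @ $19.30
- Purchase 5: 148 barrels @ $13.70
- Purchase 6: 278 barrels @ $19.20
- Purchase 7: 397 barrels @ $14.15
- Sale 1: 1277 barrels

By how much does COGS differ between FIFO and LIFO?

FIFO COGS: 44 @ $12.25 + 147 @ $12.65 + 336 @ $14.95 + 367 @ $13.70 + 231 @ $19.30 + 148 @ $13.70 + 4 @ $19.20 = $19,012.35
LIFO COGS: 397 @ $14.15 + 278 @ $19.20 + 148 @ $13.70 + 231 @ $19.30 + 223 @ $13.70 = $20,496.15
Difference = |$19,012.35 − $20,496.15| = $1,483.80

$1,483.80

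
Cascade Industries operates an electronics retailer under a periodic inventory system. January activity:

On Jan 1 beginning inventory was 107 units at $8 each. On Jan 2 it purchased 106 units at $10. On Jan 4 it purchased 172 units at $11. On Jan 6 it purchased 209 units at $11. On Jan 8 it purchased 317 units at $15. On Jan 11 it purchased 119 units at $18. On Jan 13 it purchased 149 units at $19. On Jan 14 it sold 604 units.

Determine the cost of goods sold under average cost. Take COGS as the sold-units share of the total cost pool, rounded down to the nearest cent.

COGS = $8,112.24

Jan 14, sell 604: 604/1179 × $15,835.00 → $8,112.24
Ending inventory (cost pool remaining) = $7,722.76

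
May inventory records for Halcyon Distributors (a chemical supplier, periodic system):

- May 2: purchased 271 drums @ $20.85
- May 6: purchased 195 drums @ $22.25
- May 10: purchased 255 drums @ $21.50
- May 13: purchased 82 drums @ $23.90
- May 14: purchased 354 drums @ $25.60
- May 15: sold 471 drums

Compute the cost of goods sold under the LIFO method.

COGS = $11,774.70

May 15, 471 sold [LIFO — newest first]: 354 @ $25.60 + 82 @ $23.90 + 35 @ $21.50 = $11,774.70
Ending inventory: 271 @ $20.85 + 195 @ $22.25 + 220 @ $21.50 = $14,719.10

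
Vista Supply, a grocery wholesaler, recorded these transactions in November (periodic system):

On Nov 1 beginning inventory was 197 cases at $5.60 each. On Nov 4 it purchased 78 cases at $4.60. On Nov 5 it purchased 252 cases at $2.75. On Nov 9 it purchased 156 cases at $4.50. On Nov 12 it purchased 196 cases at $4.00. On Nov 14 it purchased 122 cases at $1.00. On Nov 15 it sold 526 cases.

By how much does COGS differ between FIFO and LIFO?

FIFO COGS: 197 @ $5.60 + 78 @ $4.60 + 251 @ $2.75 = $2,152.25
LIFO COGS: 122 @ $1.00 + 196 @ $4.00 + 156 @ $4.50 + 52 @ $2.75 = $1,751.00
Difference = |$2,152.25 − $1,751.00| = $401.25

$401.25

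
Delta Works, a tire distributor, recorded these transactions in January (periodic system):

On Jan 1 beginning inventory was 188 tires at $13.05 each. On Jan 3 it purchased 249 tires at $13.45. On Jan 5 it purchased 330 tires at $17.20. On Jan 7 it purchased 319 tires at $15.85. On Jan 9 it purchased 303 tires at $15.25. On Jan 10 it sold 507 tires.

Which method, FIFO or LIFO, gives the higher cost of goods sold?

LIFO

FIFO COGS: 188 @ $13.05 + 249 @ $13.45 + 70 @ $17.20 = $7,006.45
LIFO COGS: 303 @ $15.25 + 204 @ $15.85 = $7,854.15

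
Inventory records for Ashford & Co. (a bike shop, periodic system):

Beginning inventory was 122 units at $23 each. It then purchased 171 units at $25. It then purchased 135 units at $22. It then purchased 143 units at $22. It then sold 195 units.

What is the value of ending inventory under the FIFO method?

Sale 1 (195) [FIFO — oldest first]: 122 @ $23 + 73 @ $25 = $4,631
Ending inventory: 98 @ $25 + 135 @ $22 + 143 @ $22 = $8,566

Ending inventory = $8,566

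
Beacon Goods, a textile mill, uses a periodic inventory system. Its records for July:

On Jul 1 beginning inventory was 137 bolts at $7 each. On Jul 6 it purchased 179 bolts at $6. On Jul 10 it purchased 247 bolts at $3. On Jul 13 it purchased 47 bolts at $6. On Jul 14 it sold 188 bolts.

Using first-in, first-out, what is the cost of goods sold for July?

COGS = $1,265

Jul 14, 188 sold [FIFO — oldest first]: 137 @ $7 + 51 @ $6 = $1,265
Ending inventory: 128 @ $6 + 247 @ $3 + 47 @ $6 = $1,791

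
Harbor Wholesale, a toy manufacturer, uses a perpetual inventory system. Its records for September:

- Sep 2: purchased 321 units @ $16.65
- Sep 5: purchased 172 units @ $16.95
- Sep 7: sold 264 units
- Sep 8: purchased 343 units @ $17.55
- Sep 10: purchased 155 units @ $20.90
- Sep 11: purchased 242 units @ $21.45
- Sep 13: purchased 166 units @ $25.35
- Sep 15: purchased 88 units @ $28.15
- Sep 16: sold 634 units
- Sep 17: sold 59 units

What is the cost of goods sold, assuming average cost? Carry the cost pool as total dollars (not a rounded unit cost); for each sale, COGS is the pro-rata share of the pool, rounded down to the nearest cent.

After Sep 2: 321 on hand, pool $5,344.65 (≈ $16.6500 each)
After Sep 5: 493 on hand, pool $8,260.05 (≈ $16.7547 each)
Sep 7, sell 264: 264/493 × $8,260.05 → $4,423.23
After Sep 8: 572 on hand, pool $9,856.47 (≈ $17.2316 each)
After Sep 10: 727 on hand, pool $13,095.97 (≈ $18.0137 each)
After Sep 11: 969 on hand, pool $18,286.87 (≈ $18.8719 each)
After Sep 13: 1135 on hand, pool $22,494.97 (≈ $19.8194 each)
After Sep 15: 1223 on hand, pool $24,972.17 (≈ $20.4188 each)
Sep 16, sell 634: 634/1223 × $24,972.17 → $12,945.50
Sep 17, sell 59: 59/589 × $12,026.67 → $1,204.70
Total COGS = $4,423.23 + $12,945.50 + $1,204.70 = $18,573.43
Ending inventory (cost pool remaining) = $10,821.97

COGS = $18,573.43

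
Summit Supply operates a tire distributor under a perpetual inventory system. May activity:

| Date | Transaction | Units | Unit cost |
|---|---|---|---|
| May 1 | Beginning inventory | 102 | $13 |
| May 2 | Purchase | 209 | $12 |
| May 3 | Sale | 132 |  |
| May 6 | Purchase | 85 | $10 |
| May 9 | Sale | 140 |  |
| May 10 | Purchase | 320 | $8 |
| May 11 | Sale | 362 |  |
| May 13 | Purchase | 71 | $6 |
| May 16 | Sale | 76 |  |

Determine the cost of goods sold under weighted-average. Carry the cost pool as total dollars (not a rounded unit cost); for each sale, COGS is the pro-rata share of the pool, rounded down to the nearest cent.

COGS = $7,084.21

After May 1: 102 on hand, pool $1,326.00 (≈ $13.0000 each)
After May 2: 311 on hand, pool $3,834.00 (≈ $12.3280 each)
May 3, sell 132: 132/311 × $3,834.00 → $1,627.29
After May 6: 264 on hand, pool $3,056.71 (≈ $11.5784 each)
May 9, sell 140: 140/264 × $3,056.71 → $1,620.98
After May 10: 444 on hand, pool $3,995.73 (≈ $8.9994 each)
May 11, sell 362: 362/444 × $3,995.73 → $3,257.77
After May 13: 153 on hand, pool $1,163.96 (≈ $7.6076 each)
May 16, sell 76: 76/153 × $1,163.96 → $578.17
Total COGS = $1,627.29 + $1,620.98 + $3,257.77 + $578.17 = $7,084.21
Ending inventory (cost pool remaining) = $585.79
Check: goods available $7,670.00 = COGS $7,084.21 + ending $585.79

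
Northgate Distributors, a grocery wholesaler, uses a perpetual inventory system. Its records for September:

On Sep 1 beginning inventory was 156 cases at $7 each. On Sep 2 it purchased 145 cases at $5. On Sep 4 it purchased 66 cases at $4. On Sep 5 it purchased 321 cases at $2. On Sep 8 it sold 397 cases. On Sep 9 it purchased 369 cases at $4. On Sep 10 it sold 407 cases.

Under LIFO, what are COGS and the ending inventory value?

COGS = $2,622; ending inventory = $1,577

Sep 8, 397 sold [LIFO — newest first]: 321 @ $2 + 66 @ $4 + 10 @ $5 = $956
Sep 10, 407 sold [LIFO — newest first]: 369 @ $4 + 38 @ $5 = $1,666
Total COGS = $956 + $1,666 = $2,622
Ending inventory: 156 @ $7 + 97 @ $5 = $1,577
Check: goods available $4,199 = COGS $2,622 + ending $1,577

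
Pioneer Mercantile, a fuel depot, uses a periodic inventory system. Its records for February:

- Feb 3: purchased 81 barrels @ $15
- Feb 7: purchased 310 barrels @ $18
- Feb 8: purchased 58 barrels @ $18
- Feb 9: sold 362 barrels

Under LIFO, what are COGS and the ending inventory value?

Feb 9, 362 sold [LIFO — newest first]: 58 @ $18 + 304 @ $18 = $6,516
Ending inventory: 81 @ $15 + 6 @ $18 = $1,323

COGS = $6,516; ending inventory = $1,323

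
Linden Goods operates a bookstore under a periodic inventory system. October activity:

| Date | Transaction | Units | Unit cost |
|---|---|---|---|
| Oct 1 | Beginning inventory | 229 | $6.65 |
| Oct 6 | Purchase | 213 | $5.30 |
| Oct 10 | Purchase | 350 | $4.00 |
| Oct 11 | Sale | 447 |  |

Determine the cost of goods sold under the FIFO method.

Oct 11, 447 sold [FIFO — oldest first]: 229 @ $6.65 + 213 @ $5.30 + 5 @ $4.00 = $2,671.75
Ending inventory: 345 @ $4.00 = $1,380.00

COGS = $2,671.75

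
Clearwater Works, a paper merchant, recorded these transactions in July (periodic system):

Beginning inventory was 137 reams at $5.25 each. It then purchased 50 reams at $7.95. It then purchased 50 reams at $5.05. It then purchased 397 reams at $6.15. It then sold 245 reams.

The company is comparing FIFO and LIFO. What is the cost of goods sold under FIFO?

FIFO COGS: 137 @ $5.25 + 50 @ $7.95 + 50 @ $5.05 + 8 @ $6.15 = $1,418.45
LIFO COGS: 245 @ $6.15 = $1,506.75

COGS = $1,418.45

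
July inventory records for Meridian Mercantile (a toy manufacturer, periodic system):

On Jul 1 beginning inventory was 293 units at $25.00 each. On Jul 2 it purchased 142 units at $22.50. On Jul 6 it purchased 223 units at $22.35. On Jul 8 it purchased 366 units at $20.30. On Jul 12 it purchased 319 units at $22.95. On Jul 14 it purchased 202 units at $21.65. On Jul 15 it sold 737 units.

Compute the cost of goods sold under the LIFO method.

COGS = $16,079.15

Jul 15, 737 sold [LIFO — newest first]: 202 @ $21.65 + 319 @ $22.95 + 216 @ $20.30 = $16,079.15
Ending inventory: 293 @ $25.00 + 142 @ $22.50 + 223 @ $22.35 + 150 @ $20.30 = $18,549.05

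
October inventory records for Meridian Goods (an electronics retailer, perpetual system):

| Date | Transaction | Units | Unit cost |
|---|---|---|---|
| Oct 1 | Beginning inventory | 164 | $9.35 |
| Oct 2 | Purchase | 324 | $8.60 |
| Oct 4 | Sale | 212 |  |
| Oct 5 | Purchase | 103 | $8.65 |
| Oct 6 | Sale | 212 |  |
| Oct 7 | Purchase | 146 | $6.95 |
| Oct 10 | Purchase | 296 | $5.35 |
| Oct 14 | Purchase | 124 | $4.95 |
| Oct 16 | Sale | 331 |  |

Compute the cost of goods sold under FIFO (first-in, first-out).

Oct 4, 212 sold [FIFO — oldest first]: 164 @ $9.35 + 48 @ $8.60 = $1,946.20
Oct 6, 212 sold [FIFO — oldest first]: 212 @ $8.60 = $1,823.20
Oct 16, 331 sold [FIFO — oldest first]: 64 @ $8.60 + 103 @ $8.65 + 146 @ $6.95 + 18 @ $5.35 = $2,552.35
Total COGS = $1,946.20 + $1,823.20 + $2,552.35 = $6,321.75
Ending inventory: 278 @ $5.35 + 124 @ $4.95 = $2,101.10

COGS = $6,321.75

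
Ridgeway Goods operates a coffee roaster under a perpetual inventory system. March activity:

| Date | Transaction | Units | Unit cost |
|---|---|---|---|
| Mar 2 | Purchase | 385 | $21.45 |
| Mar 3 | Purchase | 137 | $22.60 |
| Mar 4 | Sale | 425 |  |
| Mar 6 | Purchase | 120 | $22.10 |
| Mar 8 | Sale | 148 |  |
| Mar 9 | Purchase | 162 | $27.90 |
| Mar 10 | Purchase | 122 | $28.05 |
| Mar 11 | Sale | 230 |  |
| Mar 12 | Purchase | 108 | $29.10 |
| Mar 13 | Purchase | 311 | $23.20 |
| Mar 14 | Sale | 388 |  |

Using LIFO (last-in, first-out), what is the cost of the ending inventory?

Mar 4, 425 sold [LIFO — newest first]: 137 @ $22.60 + 288 @ $21.45 = $9,273.80
Mar 8, 148 sold [LIFO — newest first]: 120 @ $22.10 + 28 @ $21.45 = $3,252.60
Mar 11, 230 sold [LIFO — newest first]: 122 @ $28.05 + 108 @ $27.90 = $6,435.30
Mar 14, 388 sold [LIFO — newest first]: 311 @ $23.20 + 77 @ $29.10 = $9,455.90
Total COGS = $9,273.80 + $3,252.60 + $6,435.30 + $9,455.90 = $28,417.60
Ending inventory: 69 @ $21.45 + 54 @ $27.90 + 31 @ $29.10 = $3,888.75

Ending inventory = $3,888.75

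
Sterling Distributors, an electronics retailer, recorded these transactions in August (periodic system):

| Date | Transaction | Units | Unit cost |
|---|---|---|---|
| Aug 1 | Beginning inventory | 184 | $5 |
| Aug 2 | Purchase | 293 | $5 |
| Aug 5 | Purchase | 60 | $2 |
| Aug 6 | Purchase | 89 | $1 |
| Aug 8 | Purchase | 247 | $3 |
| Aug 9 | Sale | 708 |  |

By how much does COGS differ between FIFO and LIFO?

FIFO COGS: 184 @ $5 + 293 @ $5 + 60 @ $2 + 89 @ $1 + 82 @ $3 = $2,840
LIFO COGS: 247 @ $3 + 89 @ $1 + 60 @ $2 + 293 @ $5 + 19 @ $5 = $2,510
Difference = |$2,840 − $2,510| = $330

$330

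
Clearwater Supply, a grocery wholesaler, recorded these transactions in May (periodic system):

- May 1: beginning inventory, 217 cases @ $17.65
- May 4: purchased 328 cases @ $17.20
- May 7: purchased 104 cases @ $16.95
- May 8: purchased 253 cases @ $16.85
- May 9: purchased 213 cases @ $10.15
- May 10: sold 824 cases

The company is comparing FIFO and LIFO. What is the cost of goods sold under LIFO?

FIFO COGS: 217 @ $17.65 + 328 @ $17.20 + 104 @ $16.95 + 175 @ $16.85 = $14,183.20
LIFO COGS: 213 @ $10.15 + 253 @ $16.85 + 104 @ $16.95 + 254 @ $17.20 = $12,556.60

COGS = $12,556.60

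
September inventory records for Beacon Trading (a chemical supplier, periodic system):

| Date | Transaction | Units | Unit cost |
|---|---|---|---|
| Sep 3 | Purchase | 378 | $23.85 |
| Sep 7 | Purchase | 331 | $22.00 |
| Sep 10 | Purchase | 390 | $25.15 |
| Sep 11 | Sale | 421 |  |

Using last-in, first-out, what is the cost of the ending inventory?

Ending inventory = $15,615.30

Sep 11, 421 sold [LIFO — newest first]: 390 @ $25.15 + 31 @ $22.00 = $10,490.50
Ending inventory: 378 @ $23.85 + 300 @ $22.00 = $15,615.30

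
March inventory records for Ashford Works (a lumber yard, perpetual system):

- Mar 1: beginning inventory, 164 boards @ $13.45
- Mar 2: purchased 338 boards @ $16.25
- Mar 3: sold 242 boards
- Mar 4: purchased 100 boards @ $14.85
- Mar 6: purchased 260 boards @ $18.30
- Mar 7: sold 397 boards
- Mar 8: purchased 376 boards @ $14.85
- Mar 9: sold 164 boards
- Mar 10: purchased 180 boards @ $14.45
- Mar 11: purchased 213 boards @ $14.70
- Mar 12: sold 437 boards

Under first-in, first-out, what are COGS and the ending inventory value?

COGS = $19,553.80; ending inventory = $5,703.20

Mar 3, 242 sold [FIFO — oldest first]: 164 @ $13.45 + 78 @ $16.25 = $3,473.30
Mar 7, 397 sold [FIFO — oldest first]: 260 @ $16.25 + 100 @ $14.85 + 37 @ $18.30 = $6,387.10
Mar 9, 164 sold [FIFO — oldest first]: 164 @ $18.30 = $3,001.20
Mar 12, 437 sold [FIFO — oldest first]: 59 @ $18.30 + 376 @ $14.85 + 2 @ $14.45 = $6,692.20
Total COGS = $3,473.30 + $6,387.10 + $3,001.20 + $6,692.20 = $19,553.80
Ending inventory: 178 @ $14.45 + 213 @ $14.70 = $5,703.20
Check: goods available $25,257.00 = COGS $19,553.80 + ending $5,703.20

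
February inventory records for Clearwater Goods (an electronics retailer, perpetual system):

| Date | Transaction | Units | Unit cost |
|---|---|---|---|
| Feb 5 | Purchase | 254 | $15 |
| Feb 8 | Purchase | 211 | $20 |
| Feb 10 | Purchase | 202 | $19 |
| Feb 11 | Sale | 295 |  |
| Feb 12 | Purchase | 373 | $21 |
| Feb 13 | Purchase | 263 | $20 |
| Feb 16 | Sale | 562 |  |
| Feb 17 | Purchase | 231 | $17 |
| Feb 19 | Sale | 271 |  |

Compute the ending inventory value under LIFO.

Ending inventory = $6,884

Feb 11, 295 sold [LIFO — newest first]: 202 @ $19 + 93 @ $20 = $5,698
Feb 16, 562 sold [LIFO — newest first]: 263 @ $20 + 299 @ $21 = $11,539
Feb 19, 271 sold [LIFO — newest first]: 231 @ $17 + 40 @ $21 = $4,767
Total COGS = $5,698 + $11,539 + $4,767 = $22,004
Ending inventory: 254 @ $15 + 118 @ $20 + 34 @ $21 = $6,884
Check: goods available $28,888 = COGS $22,004 + ending $6,884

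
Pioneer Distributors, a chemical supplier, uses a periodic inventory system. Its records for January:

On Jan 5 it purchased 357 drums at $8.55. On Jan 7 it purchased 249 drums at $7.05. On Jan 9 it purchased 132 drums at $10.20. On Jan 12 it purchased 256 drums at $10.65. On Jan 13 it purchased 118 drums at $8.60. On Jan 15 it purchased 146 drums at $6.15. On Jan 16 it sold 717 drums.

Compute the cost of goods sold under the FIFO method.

Jan 16, 717 sold [FIFO — oldest first]: 357 @ $8.55 + 249 @ $7.05 + 111 @ $10.20 = $5,940.00
Ending inventory: 21 @ $10.20 + 256 @ $10.65 + 118 @ $8.60 + 146 @ $6.15 = $4,853.30

COGS = $5,940.00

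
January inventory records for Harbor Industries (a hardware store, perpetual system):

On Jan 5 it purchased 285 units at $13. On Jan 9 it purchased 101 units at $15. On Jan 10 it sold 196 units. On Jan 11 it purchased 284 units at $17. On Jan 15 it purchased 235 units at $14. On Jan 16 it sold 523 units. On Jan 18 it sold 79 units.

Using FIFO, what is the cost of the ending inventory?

Ending inventory = $1,498

Jan 10, 196 sold [FIFO — oldest first]: 196 @ $13 = $2,548
Jan 16, 523 sold [FIFO — oldest first]: 89 @ $13 + 101 @ $15 + 284 @ $17 + 49 @ $14 = $8,186
Jan 18, 79 sold [FIFO — oldest first]: 79 @ $14 = $1,106
Total COGS = $2,548 + $8,186 + $1,106 = $11,840
Ending inventory: 107 @ $14 = $1,498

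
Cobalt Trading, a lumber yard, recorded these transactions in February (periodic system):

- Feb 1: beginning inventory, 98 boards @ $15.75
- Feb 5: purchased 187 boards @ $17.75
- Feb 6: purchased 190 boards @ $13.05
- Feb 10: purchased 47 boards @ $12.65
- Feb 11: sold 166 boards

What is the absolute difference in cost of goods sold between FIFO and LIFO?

$603.00

FIFO COGS: 98 @ $15.75 + 68 @ $17.75 = $2,750.50
LIFO COGS: 47 @ $12.65 + 119 @ $13.05 = $2,147.50
Difference = |$2,750.50 − $2,147.50| = $603.00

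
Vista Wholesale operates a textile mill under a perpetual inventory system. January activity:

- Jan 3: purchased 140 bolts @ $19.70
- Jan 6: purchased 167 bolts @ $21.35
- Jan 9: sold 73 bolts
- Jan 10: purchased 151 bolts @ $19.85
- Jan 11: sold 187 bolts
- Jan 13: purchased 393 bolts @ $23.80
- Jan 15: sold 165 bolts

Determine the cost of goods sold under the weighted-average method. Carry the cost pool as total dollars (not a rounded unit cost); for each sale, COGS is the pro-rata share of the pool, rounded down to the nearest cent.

After Jan 3: 140 on hand, pool $2,758.00 (≈ $19.7000 each)
After Jan 6: 307 on hand, pool $6,323.45 (≈ $20.5976 each)
Jan 9, sell 73: 73/307 × $6,323.45 → $1,503.62
After Jan 10: 385 on hand, pool $7,817.18 (≈ $20.3044 each)
Jan 11, sell 187: 187/385 × $7,817.18 → $3,796.91
After Jan 13: 591 on hand, pool $13,373.67 (≈ $22.6289 each)
Jan 15, sell 165: 165/591 × $13,373.67 → $3,733.76
Total COGS = $1,503.62 + $3,796.91 + $3,733.76 = $9,034.29
Ending inventory (cost pool remaining) = $9,639.91

COGS = $9,034.29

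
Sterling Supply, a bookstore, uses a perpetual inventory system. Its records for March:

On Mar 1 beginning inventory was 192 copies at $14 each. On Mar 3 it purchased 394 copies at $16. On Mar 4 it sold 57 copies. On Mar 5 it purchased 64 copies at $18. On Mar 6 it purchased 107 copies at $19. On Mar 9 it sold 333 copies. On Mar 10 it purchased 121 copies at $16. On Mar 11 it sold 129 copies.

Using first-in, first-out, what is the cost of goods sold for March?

Mar 4, 57 sold [FIFO — oldest first]: 57 @ $14 = $798
Mar 9, 333 sold [FIFO — oldest first]: 135 @ $14 + 198 @ $16 = $5,058
Mar 11, 129 sold [FIFO — oldest first]: 129 @ $16 = $2,064
Total COGS = $798 + $5,058 + $2,064 = $7,920
Ending inventory: 67 @ $16 + 64 @ $18 + 107 @ $19 + 121 @ $16 = $6,193
Check: goods available $14,113 = COGS $7,920 + ending $6,193

COGS = $7,920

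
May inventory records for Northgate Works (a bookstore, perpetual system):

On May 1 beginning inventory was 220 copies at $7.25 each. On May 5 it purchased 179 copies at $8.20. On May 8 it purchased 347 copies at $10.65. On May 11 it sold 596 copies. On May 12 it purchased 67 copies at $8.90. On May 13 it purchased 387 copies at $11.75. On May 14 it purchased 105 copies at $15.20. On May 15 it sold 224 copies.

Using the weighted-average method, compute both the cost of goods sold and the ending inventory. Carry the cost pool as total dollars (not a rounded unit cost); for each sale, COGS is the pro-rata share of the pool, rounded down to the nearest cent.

COGS = $7,958.04; ending inventory = $5,539.86

After May 1: 220 on hand, pool $1,595.00 (≈ $7.2500 each)
After May 5: 399 on hand, pool $3,062.80 (≈ $7.6762 each)
After May 8: 746 on hand, pool $6,758.35 (≈ $9.0595 each)
May 11, sell 596: 596/746 × $6,758.35 → $5,399.43
After May 12: 217 on hand, pool $1,955.22 (≈ $9.0102 each)
After May 13: 604 on hand, pool $6,502.47 (≈ $10.7657 each)
After May 14: 709 on hand, pool $8,098.47 (≈ $11.4224 each)
May 15, sell 224: 224/709 × $8,098.47 → $2,558.61
Total COGS = $5,399.43 + $2,558.61 = $7,958.04
Ending inventory (cost pool remaining) = $5,539.86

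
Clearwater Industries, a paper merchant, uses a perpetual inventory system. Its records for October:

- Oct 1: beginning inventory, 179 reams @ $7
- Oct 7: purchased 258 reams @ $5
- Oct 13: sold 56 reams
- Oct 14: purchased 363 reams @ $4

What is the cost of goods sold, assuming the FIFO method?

COGS = $392

Oct 13, 56 sold [FIFO — oldest first]: 56 @ $7 = $392
Ending inventory: 123 @ $7 + 258 @ $5 + 363 @ $4 = $3,603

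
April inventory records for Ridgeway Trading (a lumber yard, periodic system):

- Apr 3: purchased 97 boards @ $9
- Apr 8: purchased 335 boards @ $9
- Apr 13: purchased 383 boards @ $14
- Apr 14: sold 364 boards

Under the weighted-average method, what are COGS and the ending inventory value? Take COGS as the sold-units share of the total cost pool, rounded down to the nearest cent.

Apr 14, sell 364: 364/815 × $9,250.00 → $4,131.28
Ending inventory (cost pool remaining) = $5,118.72

COGS = $4,131.28; ending inventory = $5,118.72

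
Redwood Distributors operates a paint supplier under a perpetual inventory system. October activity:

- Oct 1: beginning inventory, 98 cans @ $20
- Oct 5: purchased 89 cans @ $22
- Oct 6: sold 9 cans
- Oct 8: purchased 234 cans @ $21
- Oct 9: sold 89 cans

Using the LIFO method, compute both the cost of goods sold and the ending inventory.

Oct 6, 9 sold [LIFO — newest first]: 9 @ $22 = $198
Oct 9, 89 sold [LIFO — newest first]: 89 @ $21 = $1,869
Total COGS = $198 + $1,869 = $2,067
Ending inventory: 98 @ $20 + 80 @ $22 + 145 @ $21 = $6,765

COGS = $2,067; ending inventory = $6,765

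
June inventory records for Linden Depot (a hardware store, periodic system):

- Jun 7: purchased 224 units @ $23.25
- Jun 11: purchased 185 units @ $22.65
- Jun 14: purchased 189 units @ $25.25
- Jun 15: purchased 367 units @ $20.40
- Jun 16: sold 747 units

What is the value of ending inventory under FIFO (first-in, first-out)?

Jun 16, 747 sold [FIFO — oldest first]: 224 @ $23.25 + 185 @ $22.65 + 189 @ $25.25 + 149 @ $20.40 = $17,210.10
Ending inventory: 218 @ $20.40 = $4,447.20
Check: goods available $21,657.30 = COGS $17,210.10 + ending $4,447.20

Ending inventory = $4,447.20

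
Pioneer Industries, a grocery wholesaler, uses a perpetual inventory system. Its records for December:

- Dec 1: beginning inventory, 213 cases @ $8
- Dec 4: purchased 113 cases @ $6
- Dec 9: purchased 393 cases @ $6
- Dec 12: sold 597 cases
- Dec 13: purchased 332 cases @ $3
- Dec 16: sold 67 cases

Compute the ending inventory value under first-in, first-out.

Ending inventory = $1,326

Dec 12, 597 sold [FIFO — oldest first]: 213 @ $8 + 113 @ $6 + 271 @ $6 = $4,008
Dec 16, 67 sold [FIFO — oldest first]: 67 @ $6 = $402
Total COGS = $4,008 + $402 = $4,410
Ending inventory: 55 @ $6 + 332 @ $3 = $1,326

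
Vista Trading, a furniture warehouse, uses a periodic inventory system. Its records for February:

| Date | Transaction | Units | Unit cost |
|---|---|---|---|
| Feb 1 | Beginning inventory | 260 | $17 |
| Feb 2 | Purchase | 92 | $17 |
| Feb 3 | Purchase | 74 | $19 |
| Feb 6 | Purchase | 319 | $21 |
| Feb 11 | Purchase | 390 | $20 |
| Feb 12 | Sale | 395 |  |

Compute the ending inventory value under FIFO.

Ending inventory = $15,088

Feb 12, 395 sold [FIFO — oldest first]: 260 @ $17 + 92 @ $17 + 43 @ $19 = $6,801
Ending inventory: 31 @ $19 + 319 @ $21 + 390 @ $20 = $15,088
Check: goods available $21,889 = COGS $6,801 + ending $15,088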